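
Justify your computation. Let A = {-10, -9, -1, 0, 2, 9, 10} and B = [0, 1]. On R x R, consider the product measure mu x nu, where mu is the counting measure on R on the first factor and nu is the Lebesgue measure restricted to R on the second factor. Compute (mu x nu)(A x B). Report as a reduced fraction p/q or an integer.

For a measurable rectangle A x B, the product measure satisfies
  (mu x nu)(A x B) = mu(A) * nu(B).
  mu(A) = 7.
  nu(B) = 1.
  (mu x nu)(A x B) = 7 * 1 = 7.

7


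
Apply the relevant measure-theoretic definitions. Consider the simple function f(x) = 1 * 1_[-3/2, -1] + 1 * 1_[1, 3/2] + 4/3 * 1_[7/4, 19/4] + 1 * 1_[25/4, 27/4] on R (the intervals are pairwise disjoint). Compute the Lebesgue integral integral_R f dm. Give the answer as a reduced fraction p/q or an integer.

For a simple function f = sum_i c_i * 1_{A_i} with disjoint A_i,
  integral f dm = sum_i c_i * m(A_i).
Lengths of the A_i:
  m(A_1) = -1 - (-3/2) = 1/2.
  m(A_2) = 3/2 - 1 = 1/2.
  m(A_3) = 19/4 - 7/4 = 3.
  m(A_4) = 27/4 - 25/4 = 1/2.
Contributions c_i * m(A_i):
  (1) * (1/2) = 1/2.
  (1) * (1/2) = 1/2.
  (4/3) * (3) = 4.
  (1) * (1/2) = 1/2.
Total: 1/2 + 1/2 + 4 + 1/2 = 11/2.

11/2


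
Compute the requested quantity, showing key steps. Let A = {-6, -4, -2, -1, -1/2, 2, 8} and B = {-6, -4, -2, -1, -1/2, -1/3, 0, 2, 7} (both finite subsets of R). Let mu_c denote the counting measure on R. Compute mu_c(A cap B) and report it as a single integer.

Counting measure on a finite set equals cardinality. mu_c(A cap B) = |A cap B| (elements appearing in both).
Enumerating the elements of A that also lie in B gives 6 element(s).
So mu_c(A cap B) = 6.

6


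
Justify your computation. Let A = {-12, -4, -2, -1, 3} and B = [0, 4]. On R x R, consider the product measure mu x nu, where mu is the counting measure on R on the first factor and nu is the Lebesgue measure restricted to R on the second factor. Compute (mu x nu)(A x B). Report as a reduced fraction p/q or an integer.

For a measurable rectangle A x B, the product measure satisfies
  (mu x nu)(A x B) = mu(A) * nu(B).
  mu(A) = 5.
  nu(B) = 4.
  (mu x nu)(A x B) = 5 * 4 = 20.

20


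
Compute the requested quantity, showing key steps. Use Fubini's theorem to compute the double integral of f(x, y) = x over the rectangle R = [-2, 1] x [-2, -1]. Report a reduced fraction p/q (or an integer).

f(x, y) is a tensor product of a function of x and a function of y, and both factors are bounded continuous (hence Lebesgue integrable) on the rectangle, so Fubini's theorem applies:
  integral_R f d(m x m) = (integral_a1^b1 x dx) * (integral_a2^b2 1 dy).
Inner integral in x: integral_{-2}^{1} x dx = (1^2 - (-2)^2)/2
  = -3/2.
Inner integral in y: integral_{-2}^{-1} 1 dy = ((-1)^1 - (-2)^1)/1
  = 1.
Product: (-3/2) * (1) = -3/2.

-3/2


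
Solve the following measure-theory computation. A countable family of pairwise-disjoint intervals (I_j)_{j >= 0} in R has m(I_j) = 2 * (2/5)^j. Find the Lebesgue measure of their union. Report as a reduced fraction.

By countable additivity of the Lebesgue measure on pairwise disjoint measurable sets,
  m(union_{j >= 0} I_j) = sum_{j >= 0} m(I_j) = sum_{j >= 0} a * r^j,
  with a = 2 and r = 2/5.
Since 0 < r = 2/5 < 1, the geometric series converges:
  sum_{j >= 0} a * r^j = a / (1 - r).
  = 2 / (1 - 2/5)
  = 2 / (3/5)
  = 10/3.

10/3


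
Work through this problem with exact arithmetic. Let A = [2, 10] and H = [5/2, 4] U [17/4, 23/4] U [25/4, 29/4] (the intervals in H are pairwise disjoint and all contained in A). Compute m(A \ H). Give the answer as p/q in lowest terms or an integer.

The ambient interval has length m(A) = 10 - 2 = 8.
Since the holes are disjoint and sit inside A, by finite additivity
  m(H) = sum_i (b_i - a_i), and m(A \ H) = m(A) - m(H).
Computing the hole measures:
  m(H_1) = 4 - 5/2 = 3/2.
  m(H_2) = 23/4 - 17/4 = 3/2.
  m(H_3) = 29/4 - 25/4 = 1.
Summed: m(H) = 3/2 + 3/2 + 1 = 4.
So m(A \ H) = 8 - 4 = 4.

4


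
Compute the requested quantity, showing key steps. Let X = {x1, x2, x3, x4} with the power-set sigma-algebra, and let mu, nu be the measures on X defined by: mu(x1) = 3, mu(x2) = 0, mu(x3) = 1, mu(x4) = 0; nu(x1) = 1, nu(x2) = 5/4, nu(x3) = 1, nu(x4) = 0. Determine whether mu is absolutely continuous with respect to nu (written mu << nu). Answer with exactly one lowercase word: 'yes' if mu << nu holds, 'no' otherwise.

mu << nu means: every nu-null measurable set is also mu-null; equivalently, for every atom x, if nu({x}) = 0 then mu({x}) = 0.
Checking each atom:
  x1: nu = 1 > 0 -> no constraint.
  x2: nu = 5/4 > 0 -> no constraint.
  x3: nu = 1 > 0 -> no constraint.
  x4: nu = 0, mu = 0 -> consistent with mu << nu.
No atom violates the condition. Therefore mu << nu.

yes


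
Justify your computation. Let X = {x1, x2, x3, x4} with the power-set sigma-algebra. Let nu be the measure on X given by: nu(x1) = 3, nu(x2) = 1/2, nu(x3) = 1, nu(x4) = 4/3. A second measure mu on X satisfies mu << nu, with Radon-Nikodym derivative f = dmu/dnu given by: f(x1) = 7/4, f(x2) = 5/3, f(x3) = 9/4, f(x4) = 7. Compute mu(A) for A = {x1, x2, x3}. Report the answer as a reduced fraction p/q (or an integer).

By the defining property of the Radon-Nikodym derivative, for every measurable set A,
  mu(A) = integral_A f dnu.
Since nu is a discrete measure concentrated on the atoms of X, the integral over A reduces to the sum
  mu(A) = sum_{x in A} f(x) * nu({x}).
Computing each term:
  x1: f(x1) * nu(x1) = 7/4 * 3 = 21/4.
  x2: f(x2) * nu(x2) = 5/3 * 1/2 = 5/6.
  x3: f(x3) * nu(x3) = 9/4 * 1 = 9/4.
Summing: mu(A) = 21/4 + 5/6 + 9/4 = 25/3.

25/3


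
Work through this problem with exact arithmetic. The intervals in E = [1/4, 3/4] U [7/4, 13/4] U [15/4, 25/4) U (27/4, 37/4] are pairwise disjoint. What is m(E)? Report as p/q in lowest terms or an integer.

For pairwise disjoint intervals, m(union_i I_i) = sum_i m(I_i),
and m is invariant under swapping open/closed endpoints (single points have measure 0).
So m(E) = sum_i (b_i - a_i).
  I_1 has length 3/4 - 1/4 = 1/2.
  I_2 has length 13/4 - 7/4 = 3/2.
  I_3 has length 25/4 - 15/4 = 5/2.
  I_4 has length 37/4 - 27/4 = 5/2.
Summing:
  m(E) = 1/2 + 3/2 + 5/2 + 5/2 = 7.

7


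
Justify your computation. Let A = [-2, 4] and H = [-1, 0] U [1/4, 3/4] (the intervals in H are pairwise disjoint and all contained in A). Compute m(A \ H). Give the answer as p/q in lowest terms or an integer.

The ambient interval has length m(A) = 4 - (-2) = 6.
Since the holes are disjoint and sit inside A, by finite additivity
  m(H) = sum_i (b_i - a_i), and m(A \ H) = m(A) - m(H).
Computing the hole measures:
  m(H_1) = 0 - (-1) = 1.
  m(H_2) = 3/4 - 1/4 = 1/2.
Summed: m(H) = 1 + 1/2 = 3/2.
So m(A \ H) = 6 - 3/2 = 9/2.

9/2


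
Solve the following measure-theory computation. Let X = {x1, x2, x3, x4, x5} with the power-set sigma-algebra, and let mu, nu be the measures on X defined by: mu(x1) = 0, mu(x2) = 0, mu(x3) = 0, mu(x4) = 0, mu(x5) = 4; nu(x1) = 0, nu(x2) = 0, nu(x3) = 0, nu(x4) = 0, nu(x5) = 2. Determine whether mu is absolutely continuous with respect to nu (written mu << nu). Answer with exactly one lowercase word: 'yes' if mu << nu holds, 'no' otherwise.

mu << nu means: every nu-null measurable set is also mu-null; equivalently, for every atom x, if nu({x}) = 0 then mu({x}) = 0.
Checking each atom:
  x1: nu = 0, mu = 0 -> consistent with mu << nu.
  x2: nu = 0, mu = 0 -> consistent with mu << nu.
  x3: nu = 0, mu = 0 -> consistent with mu << nu.
  x4: nu = 0, mu = 0 -> consistent with mu << nu.
  x5: nu = 2 > 0 -> no constraint.
No atom violates the condition. Therefore mu << nu.

yes


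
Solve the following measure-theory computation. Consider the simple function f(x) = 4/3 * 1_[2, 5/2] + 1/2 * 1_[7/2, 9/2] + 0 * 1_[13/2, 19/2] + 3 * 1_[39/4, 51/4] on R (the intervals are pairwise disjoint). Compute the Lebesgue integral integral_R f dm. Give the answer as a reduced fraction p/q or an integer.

For a simple function f = sum_i c_i * 1_{A_i} with disjoint A_i,
  integral f dm = sum_i c_i * m(A_i).
Lengths of the A_i:
  m(A_1) = 5/2 - 2 = 1/2.
  m(A_2) = 9/2 - 7/2 = 1.
  m(A_3) = 19/2 - 13/2 = 3.
  m(A_4) = 51/4 - 39/4 = 3.
Contributions c_i * m(A_i):
  (4/3) * (1/2) = 2/3.
  (1/2) * (1) = 1/2.
  (0) * (3) = 0.
  (3) * (3) = 9.
Total: 2/3 + 1/2 + 0 + 9 = 61/6.

61/6


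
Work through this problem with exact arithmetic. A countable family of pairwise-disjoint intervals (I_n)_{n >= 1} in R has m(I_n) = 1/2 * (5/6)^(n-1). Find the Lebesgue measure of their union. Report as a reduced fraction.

By countable additivity of the Lebesgue measure on pairwise disjoint measurable sets,
  m(union_{n >= 1} I_n) = sum_{n >= 1} m(I_n) = sum_{n >= 1} a * r^(n-1),
  with a = 1/2 and r = 5/6.
Since 0 < r = 5/6 < 1, the geometric series converges:
  sum_{n >= 1} a * r^(n-1) = a / (1 - r).
  = 1/2 / (1 - 5/6)
  = 1/2 / (1/6)
  = 3.

3


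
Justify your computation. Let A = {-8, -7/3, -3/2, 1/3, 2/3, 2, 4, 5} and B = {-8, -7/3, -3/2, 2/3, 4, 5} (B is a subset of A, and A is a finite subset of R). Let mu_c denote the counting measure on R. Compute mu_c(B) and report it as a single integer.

Counting measure assigns mu_c(E) = |E| (number of elements) when E is finite.
B has 6 element(s), so mu_c(B) = 6.

6


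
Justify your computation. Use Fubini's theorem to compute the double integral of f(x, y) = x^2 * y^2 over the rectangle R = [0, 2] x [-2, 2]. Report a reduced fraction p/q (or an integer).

f(x, y) is a tensor product of a function of x and a function of y, and both factors are bounded continuous (hence Lebesgue integrable) on the rectangle, so Fubini's theorem applies:
  integral_R f d(m x m) = (integral_a1^b1 x^2 dx) * (integral_a2^b2 y^2 dy).
Inner integral in x: integral_{0}^{2} x^2 dx = (2^3 - 0^3)/3
  = 8/3.
Inner integral in y: integral_{-2}^{2} y^2 dy = (2^3 - (-2)^3)/3
  = 16/3.
Product: (8/3) * (16/3) = 128/9.

128/9


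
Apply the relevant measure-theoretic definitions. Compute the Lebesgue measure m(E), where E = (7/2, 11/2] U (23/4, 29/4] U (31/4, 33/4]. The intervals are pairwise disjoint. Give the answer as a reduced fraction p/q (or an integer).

For pairwise disjoint intervals, m(union_i I_i) = sum_i m(I_i),
and m is invariant under swapping open/closed endpoints (single points have measure 0).
So m(E) = sum_i (b_i - a_i).
  I_1 has length 11/2 - 7/2 = 2.
  I_2 has length 29/4 - 23/4 = 3/2.
  I_3 has length 33/4 - 31/4 = 1/2.
Summing:
  m(E) = 2 + 3/2 + 1/2 = 4.

4


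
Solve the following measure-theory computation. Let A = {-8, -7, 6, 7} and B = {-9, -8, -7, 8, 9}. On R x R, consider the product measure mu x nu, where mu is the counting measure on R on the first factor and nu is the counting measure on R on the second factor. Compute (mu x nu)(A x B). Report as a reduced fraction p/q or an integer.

For a measurable rectangle A x B, the product measure satisfies
  (mu x nu)(A x B) = mu(A) * nu(B).
  mu(A) = 4.
  nu(B) = 5.
  (mu x nu)(A x B) = 4 * 5 = 20.

20


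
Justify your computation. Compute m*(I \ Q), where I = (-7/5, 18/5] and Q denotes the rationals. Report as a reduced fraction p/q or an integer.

The interval I = (-7/5, 18/5] has m(I) = 18/5 - (-7/5) = 5 (endpoints are measure-zero, so open/closed/half-open agree). Write I = (I cap Q) u (I \ Q). The rationals in I are countable, so m*(I cap Q) = 0 (cover each rational by intervals whose total length is arbitrarily small). By countable subadditivity m*(I) <= m*(I cap Q) + m*(I \ Q), hence m*(I \ Q) >= m(I) = 5. The reverse inequality m*(I \ Q) <= m*(I) = 5 is trivial since (I \ Q) is a subset of I. Therefore m*(I \ Q) = 5.

5


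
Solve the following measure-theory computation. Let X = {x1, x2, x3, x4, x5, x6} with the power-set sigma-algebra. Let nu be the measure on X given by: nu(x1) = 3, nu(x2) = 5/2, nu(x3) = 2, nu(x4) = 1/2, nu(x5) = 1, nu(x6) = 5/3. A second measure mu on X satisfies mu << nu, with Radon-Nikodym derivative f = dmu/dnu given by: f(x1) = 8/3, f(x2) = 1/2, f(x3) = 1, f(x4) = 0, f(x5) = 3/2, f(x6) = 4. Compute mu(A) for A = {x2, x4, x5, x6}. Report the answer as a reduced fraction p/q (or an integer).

By the defining property of the Radon-Nikodym derivative, for every measurable set A,
  mu(A) = integral_A f dnu.
Since nu is a discrete measure concentrated on the atoms of X, the integral over A reduces to the sum
  mu(A) = sum_{x in A} f(x) * nu({x}).
Computing each term:
  x2: f(x2) * nu(x2) = 1/2 * 5/2 = 5/4.
  x4: f(x4) * nu(x4) = 0 * 1/2 = 0.
  x5: f(x5) * nu(x5) = 3/2 * 1 = 3/2.
  x6: f(x6) * nu(x6) = 4 * 5/3 = 20/3.
Summing: mu(A) = 5/4 + 0 + 3/2 + 20/3 = 113/12.

113/12


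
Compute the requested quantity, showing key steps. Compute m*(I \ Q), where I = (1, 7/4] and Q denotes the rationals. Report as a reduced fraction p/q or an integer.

The interval I = (1, 7/4] has m(I) = 7/4 - 1 = 3/4 (endpoints are measure-zero, so open/closed/half-open agree). Write I = (I cap Q) u (I \ Q). The rationals in I are countable, so m*(I cap Q) = 0 (cover each rational by intervals whose total length is arbitrarily small). By countable subadditivity m*(I) <= m*(I cap Q) + m*(I \ Q), hence m*(I \ Q) >= m(I) = 3/4. The reverse inequality m*(I \ Q) <= m*(I) = 3/4 is trivial since (I \ Q) is a subset of I. Therefore m*(I \ Q) = 3/4.

3/4


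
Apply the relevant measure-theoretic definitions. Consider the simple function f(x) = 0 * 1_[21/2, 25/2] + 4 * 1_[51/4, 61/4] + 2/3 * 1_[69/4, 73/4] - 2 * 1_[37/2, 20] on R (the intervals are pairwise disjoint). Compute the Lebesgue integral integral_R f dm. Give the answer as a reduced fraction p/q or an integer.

For a simple function f = sum_i c_i * 1_{A_i} with disjoint A_i,
  integral f dm = sum_i c_i * m(A_i).
Lengths of the A_i:
  m(A_1) = 25/2 - 21/2 = 2.
  m(A_2) = 61/4 - 51/4 = 5/2.
  m(A_3) = 73/4 - 69/4 = 1.
  m(A_4) = 20 - 37/2 = 3/2.
Contributions c_i * m(A_i):
  (0) * (2) = 0.
  (4) * (5/2) = 10.
  (2/3) * (1) = 2/3.
  (-2) * (3/2) = -3.
Total: 0 + 10 + 2/3 - 3 = 23/3.

23/3


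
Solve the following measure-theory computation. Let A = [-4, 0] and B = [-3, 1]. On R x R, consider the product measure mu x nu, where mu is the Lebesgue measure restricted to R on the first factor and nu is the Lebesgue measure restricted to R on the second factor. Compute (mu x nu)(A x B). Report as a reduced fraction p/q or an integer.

For a measurable rectangle A x B, the product measure satisfies
  (mu x nu)(A x B) = mu(A) * nu(B).
  mu(A) = 4.
  nu(B) = 4.
  (mu x nu)(A x B) = 4 * 4 = 16.

16


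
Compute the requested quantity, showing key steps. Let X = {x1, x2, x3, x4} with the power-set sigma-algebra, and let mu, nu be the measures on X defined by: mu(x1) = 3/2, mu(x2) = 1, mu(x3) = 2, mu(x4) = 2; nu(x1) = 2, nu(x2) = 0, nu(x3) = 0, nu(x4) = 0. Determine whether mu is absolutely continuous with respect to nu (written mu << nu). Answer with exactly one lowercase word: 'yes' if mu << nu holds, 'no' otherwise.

mu << nu means: every nu-null measurable set is also mu-null; equivalently, for every atom x, if nu({x}) = 0 then mu({x}) = 0.
Checking each atom:
  x1: nu = 2 > 0 -> no constraint.
  x2: nu = 0, mu = 1 > 0 -> violates mu << nu.
  x3: nu = 0, mu = 2 > 0 -> violates mu << nu.
  x4: nu = 0, mu = 2 > 0 -> violates mu << nu.
The atom(s) x2, x3, x4 violate the condition (nu = 0 but mu > 0). Therefore mu is NOT absolutely continuous w.r.t. nu.

no


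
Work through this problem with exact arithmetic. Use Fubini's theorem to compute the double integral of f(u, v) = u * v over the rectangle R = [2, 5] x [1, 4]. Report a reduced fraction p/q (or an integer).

f(u, v) is a tensor product of a function of u and a function of v, and both factors are bounded continuous (hence Lebesgue integrable) on the rectangle, so Fubini's theorem applies:
  integral_R f d(m x m) = (integral_a1^b1 u du) * (integral_a2^b2 v dv).
Inner integral in u: integral_{2}^{5} u du = (5^2 - 2^2)/2
  = 21/2.
Inner integral in v: integral_{1}^{4} v dv = (4^2 - 1^2)/2
  = 15/2.
Product: (21/2) * (15/2) = 315/4.

315/4


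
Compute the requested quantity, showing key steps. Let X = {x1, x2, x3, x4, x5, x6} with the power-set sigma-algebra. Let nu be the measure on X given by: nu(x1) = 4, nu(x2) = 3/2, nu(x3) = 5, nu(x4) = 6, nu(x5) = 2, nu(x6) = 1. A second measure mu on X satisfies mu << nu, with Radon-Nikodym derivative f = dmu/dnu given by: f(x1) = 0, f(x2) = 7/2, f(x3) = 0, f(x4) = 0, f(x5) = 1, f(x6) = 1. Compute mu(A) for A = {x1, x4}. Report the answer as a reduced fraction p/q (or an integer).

By the defining property of the Radon-Nikodym derivative, for every measurable set A,
  mu(A) = integral_A f dnu.
Since nu is a discrete measure concentrated on the atoms of X, the integral over A reduces to the sum
  mu(A) = sum_{x in A} f(x) * nu({x}).
Computing each term:
  x1: f(x1) * nu(x1) = 0 * 4 = 0.
  x4: f(x4) * nu(x4) = 0 * 6 = 0.
Summing: mu(A) = 0 + 0 = 0.

0


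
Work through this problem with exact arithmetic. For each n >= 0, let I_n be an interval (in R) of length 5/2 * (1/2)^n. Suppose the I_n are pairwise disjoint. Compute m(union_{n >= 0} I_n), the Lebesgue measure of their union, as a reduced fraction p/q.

By countable additivity of the Lebesgue measure on pairwise disjoint measurable sets,
  m(union_{n >= 0} I_n) = sum_{n >= 0} m(I_n) = sum_{n >= 0} a * r^n,
  with a = 5/2 and r = 1/2.
Since 0 < r = 1/2 < 1, the geometric series converges:
  sum_{n >= 0} a * r^n = a / (1 - r).
  = 5/2 / (1 - 1/2)
  = 5/2 / (1/2)
  = 5.

5


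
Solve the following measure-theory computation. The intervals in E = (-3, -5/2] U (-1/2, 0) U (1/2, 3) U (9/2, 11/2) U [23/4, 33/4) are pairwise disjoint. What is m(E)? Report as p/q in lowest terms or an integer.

For pairwise disjoint intervals, m(union_i I_i) = sum_i m(I_i),
and m is invariant under swapping open/closed endpoints (single points have measure 0).
So m(E) = sum_i (b_i - a_i).
  I_1 has length -5/2 - (-3) = 1/2.
  I_2 has length 0 - (-1/2) = 1/2.
  I_3 has length 3 - 1/2 = 5/2.
  I_4 has length 11/2 - 9/2 = 1.
  I_5 has length 33/4 - 23/4 = 5/2.
Summing:
  m(E) = 1/2 + 1/2 + 5/2 + 1 + 5/2 = 7.

7


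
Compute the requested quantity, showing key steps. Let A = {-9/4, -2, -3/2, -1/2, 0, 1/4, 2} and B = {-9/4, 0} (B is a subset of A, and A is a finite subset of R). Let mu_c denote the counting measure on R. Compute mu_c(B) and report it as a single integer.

Counting measure assigns mu_c(E) = |E| (number of elements) when E is finite.
B has 2 element(s), so mu_c(B) = 2.

2


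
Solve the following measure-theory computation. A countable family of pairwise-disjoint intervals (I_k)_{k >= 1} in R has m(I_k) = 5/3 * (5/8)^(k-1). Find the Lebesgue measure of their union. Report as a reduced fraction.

By countable additivity of the Lebesgue measure on pairwise disjoint measurable sets,
  m(union_{k >= 1} I_k) = sum_{k >= 1} m(I_k) = sum_{k >= 1} a * r^(k-1),
  with a = 5/3 and r = 5/8.
Since 0 < r = 5/8 < 1, the geometric series converges:
  sum_{k >= 1} a * r^(k-1) = a / (1 - r).
  = 5/3 / (1 - 5/8)
  = 5/3 / (3/8)
  = 40/9.

40/9


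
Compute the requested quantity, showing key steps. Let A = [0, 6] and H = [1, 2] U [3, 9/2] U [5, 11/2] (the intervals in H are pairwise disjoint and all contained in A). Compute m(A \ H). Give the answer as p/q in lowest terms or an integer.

The ambient interval has length m(A) = 6 - 0 = 6.
Since the holes are disjoint and sit inside A, by finite additivity
  m(H) = sum_i (b_i - a_i), and m(A \ H) = m(A) - m(H).
Computing the hole measures:
  m(H_1) = 2 - 1 = 1.
  m(H_2) = 9/2 - 3 = 3/2.
  m(H_3) = 11/2 - 5 = 1/2.
Summed: m(H) = 1 + 3/2 + 1/2 = 3.
So m(A \ H) = 6 - 3 = 3.

3


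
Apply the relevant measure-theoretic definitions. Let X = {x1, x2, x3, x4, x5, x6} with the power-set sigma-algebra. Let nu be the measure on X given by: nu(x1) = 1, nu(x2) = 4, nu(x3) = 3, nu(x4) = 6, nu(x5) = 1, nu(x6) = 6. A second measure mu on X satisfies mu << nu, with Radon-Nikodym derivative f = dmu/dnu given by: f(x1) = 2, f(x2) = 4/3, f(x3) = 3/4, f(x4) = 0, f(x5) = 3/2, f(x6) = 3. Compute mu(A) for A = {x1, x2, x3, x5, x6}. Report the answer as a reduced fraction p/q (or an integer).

By the defining property of the Radon-Nikodym derivative, for every measurable set A,
  mu(A) = integral_A f dnu.
Since nu is a discrete measure concentrated on the atoms of X, the integral over A reduces to the sum
  mu(A) = sum_{x in A} f(x) * nu({x}).
Computing each term:
  x1: f(x1) * nu(x1) = 2 * 1 = 2.
  x2: f(x2) * nu(x2) = 4/3 * 4 = 16/3.
  x3: f(x3) * nu(x3) = 3/4 * 3 = 9/4.
  x5: f(x5) * nu(x5) = 3/2 * 1 = 3/2.
  x6: f(x6) * nu(x6) = 3 * 6 = 18.
Summing: mu(A) = 2 + 16/3 + 9/4 + 3/2 + 18 = 349/12.

349/12


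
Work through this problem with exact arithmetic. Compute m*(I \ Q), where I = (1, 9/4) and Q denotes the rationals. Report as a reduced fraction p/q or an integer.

The interval I = (1, 9/4) has m(I) = 9/4 - 1 = 5/4 (endpoints are measure-zero, so open/closed/half-open agree). Write I = (I cap Q) u (I \ Q). The rationals in I are countable, so m*(I cap Q) = 0 (cover each rational by intervals whose total length is arbitrarily small). By countable subadditivity m*(I) <= m*(I cap Q) + m*(I \ Q), hence m*(I \ Q) >= m(I) = 5/4. The reverse inequality m*(I \ Q) <= m*(I) = 5/4 is trivial since (I \ Q) is a subset of I. Therefore m*(I \ Q) = 5/4.

5/4


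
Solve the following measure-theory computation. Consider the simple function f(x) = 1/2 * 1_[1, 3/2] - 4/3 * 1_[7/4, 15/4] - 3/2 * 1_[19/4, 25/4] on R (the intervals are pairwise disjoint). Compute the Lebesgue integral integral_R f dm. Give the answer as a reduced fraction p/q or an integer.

For a simple function f = sum_i c_i * 1_{A_i} with disjoint A_i,
  integral f dm = sum_i c_i * m(A_i).
Lengths of the A_i:
  m(A_1) = 3/2 - 1 = 1/2.
  m(A_2) = 15/4 - 7/4 = 2.
  m(A_3) = 25/4 - 19/4 = 3/2.
Contributions c_i * m(A_i):
  (1/2) * (1/2) = 1/4.
  (-4/3) * (2) = -8/3.
  (-3/2) * (3/2) = -9/4.
Total: 1/4 - 8/3 - 9/4 = -14/3.

-14/3


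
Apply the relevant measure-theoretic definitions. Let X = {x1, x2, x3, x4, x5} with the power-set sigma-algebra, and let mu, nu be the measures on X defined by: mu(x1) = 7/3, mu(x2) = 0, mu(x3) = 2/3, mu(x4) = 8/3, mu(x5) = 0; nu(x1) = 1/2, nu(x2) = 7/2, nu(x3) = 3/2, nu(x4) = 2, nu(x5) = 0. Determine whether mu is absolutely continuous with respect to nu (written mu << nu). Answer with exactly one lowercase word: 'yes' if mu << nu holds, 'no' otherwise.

mu << nu means: every nu-null measurable set is also mu-null; equivalently, for every atom x, if nu({x}) = 0 then mu({x}) = 0.
Checking each atom:
  x1: nu = 1/2 > 0 -> no constraint.
  x2: nu = 7/2 > 0 -> no constraint.
  x3: nu = 3/2 > 0 -> no constraint.
  x4: nu = 2 > 0 -> no constraint.
  x5: nu = 0, mu = 0 -> consistent with mu << nu.
No atom violates the condition. Therefore mu << nu.

yes


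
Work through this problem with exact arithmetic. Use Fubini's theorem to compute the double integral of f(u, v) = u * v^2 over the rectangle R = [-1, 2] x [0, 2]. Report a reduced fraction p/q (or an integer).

f(u, v) is a tensor product of a function of u and a function of v, and both factors are bounded continuous (hence Lebesgue integrable) on the rectangle, so Fubini's theorem applies:
  integral_R f d(m x m) = (integral_a1^b1 u du) * (integral_a2^b2 v^2 dv).
Inner integral in u: integral_{-1}^{2} u du = (2^2 - (-1)^2)/2
  = 3/2.
Inner integral in v: integral_{0}^{2} v^2 dv = (2^3 - 0^3)/3
  = 8/3.
Product: (3/2) * (8/3) = 4.

4


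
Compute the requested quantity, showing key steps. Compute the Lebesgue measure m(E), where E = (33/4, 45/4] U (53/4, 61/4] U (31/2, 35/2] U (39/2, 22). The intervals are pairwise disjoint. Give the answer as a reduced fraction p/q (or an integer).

For pairwise disjoint intervals, m(union_i I_i) = sum_i m(I_i),
and m is invariant under swapping open/closed endpoints (single points have measure 0).
So m(E) = sum_i (b_i - a_i).
  I_1 has length 45/4 - 33/4 = 3.
  I_2 has length 61/4 - 53/4 = 2.
  I_3 has length 35/2 - 31/2 = 2.
  I_4 has length 22 - 39/2 = 5/2.
Summing:
  m(E) = 3 + 2 + 2 + 5/2 = 19/2.

19/2


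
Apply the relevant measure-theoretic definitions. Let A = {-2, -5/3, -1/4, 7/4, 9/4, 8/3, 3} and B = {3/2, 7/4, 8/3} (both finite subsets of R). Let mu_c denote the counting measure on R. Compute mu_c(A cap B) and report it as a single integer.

Counting measure on a finite set equals cardinality. mu_c(A cap B) = |A cap B| (elements appearing in both).
Enumerating the elements of A that also lie in B gives 2 element(s).
So mu_c(A cap B) = 2.

2


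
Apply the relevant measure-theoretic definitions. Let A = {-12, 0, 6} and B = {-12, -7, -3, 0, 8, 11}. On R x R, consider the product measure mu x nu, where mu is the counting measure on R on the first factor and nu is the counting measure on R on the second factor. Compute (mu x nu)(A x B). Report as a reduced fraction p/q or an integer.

For a measurable rectangle A x B, the product measure satisfies
  (mu x nu)(A x B) = mu(A) * nu(B).
  mu(A) = 3.
  nu(B) = 6.
  (mu x nu)(A x B) = 3 * 6 = 18.

18


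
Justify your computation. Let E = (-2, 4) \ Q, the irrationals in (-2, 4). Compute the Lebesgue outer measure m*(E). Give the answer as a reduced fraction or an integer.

The interval I = (-2, 4) has m(I) = 4 - (-2) = 6 (endpoints are measure-zero, so open/closed/half-open agree). Write I = (I cap Q) u (I \ Q). The rationals in I are countable, so m*(I cap Q) = 0 (cover each rational by intervals whose total length is arbitrarily small). By countable subadditivity m*(I) <= m*(I cap Q) + m*(I \ Q), hence m*(I \ Q) >= m(I) = 6. The reverse inequality m*(I \ Q) <= m*(I) = 6 is trivial since (I \ Q) is a subset of I. Therefore m*(I \ Q) = 6.

6


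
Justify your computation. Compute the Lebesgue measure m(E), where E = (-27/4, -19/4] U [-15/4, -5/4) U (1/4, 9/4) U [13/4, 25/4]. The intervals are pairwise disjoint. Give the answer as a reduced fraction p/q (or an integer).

For pairwise disjoint intervals, m(union_i I_i) = sum_i m(I_i),
and m is invariant under swapping open/closed endpoints (single points have measure 0).
So m(E) = sum_i (b_i - a_i).
  I_1 has length -19/4 - (-27/4) = 2.
  I_2 has length -5/4 - (-15/4) = 5/2.
  I_3 has length 9/4 - 1/4 = 2.
  I_4 has length 25/4 - 13/4 = 3.
Summing:
  m(E) = 2 + 5/2 + 2 + 3 = 19/2.

19/2


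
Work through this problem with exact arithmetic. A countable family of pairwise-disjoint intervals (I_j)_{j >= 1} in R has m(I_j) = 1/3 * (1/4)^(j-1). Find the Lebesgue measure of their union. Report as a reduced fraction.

By countable additivity of the Lebesgue measure on pairwise disjoint measurable sets,
  m(union_{j >= 1} I_j) = sum_{j >= 1} m(I_j) = sum_{j >= 1} a * r^(j-1),
  with a = 1/3 and r = 1/4.
Since 0 < r = 1/4 < 1, the geometric series converges:
  sum_{j >= 1} a * r^(j-1) = a / (1 - r).
  = 1/3 / (1 - 1/4)
  = 1/3 / (3/4)
  = 4/9.

4/9


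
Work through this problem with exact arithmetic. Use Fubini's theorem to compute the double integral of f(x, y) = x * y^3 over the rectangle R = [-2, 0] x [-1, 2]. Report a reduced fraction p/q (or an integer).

f(x, y) is a tensor product of a function of x and a function of y, and both factors are bounded continuous (hence Lebesgue integrable) on the rectangle, so Fubini's theorem applies:
  integral_R f d(m x m) = (integral_a1^b1 x dx) * (integral_a2^b2 y^3 dy).
Inner integral in x: integral_{-2}^{0} x dx = (0^2 - (-2)^2)/2
  = -2.
Inner integral in y: integral_{-1}^{2} y^3 dy = (2^4 - (-1)^4)/4
  = 15/4.
Product: (-2) * (15/4) = -15/2.

-15/2


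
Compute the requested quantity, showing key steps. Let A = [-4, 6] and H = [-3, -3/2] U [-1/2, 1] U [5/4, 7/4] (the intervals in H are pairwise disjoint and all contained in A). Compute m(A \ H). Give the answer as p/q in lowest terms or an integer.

The ambient interval has length m(A) = 6 - (-4) = 10.
Since the holes are disjoint and sit inside A, by finite additivity
  m(H) = sum_i (b_i - a_i), and m(A \ H) = m(A) - m(H).
Computing the hole measures:
  m(H_1) = -3/2 - (-3) = 3/2.
  m(H_2) = 1 - (-1/2) = 3/2.
  m(H_3) = 7/4 - 5/4 = 1/2.
Summed: m(H) = 3/2 + 3/2 + 1/2 = 7/2.
So m(A \ H) = 10 - 7/2 = 13/2.

13/2


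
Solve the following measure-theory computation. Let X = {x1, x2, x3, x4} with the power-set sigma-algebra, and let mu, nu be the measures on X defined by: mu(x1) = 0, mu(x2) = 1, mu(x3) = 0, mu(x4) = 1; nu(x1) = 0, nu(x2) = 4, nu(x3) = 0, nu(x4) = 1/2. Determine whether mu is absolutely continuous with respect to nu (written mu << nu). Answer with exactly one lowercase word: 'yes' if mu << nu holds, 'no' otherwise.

mu << nu means: every nu-null measurable set is also mu-null; equivalently, for every atom x, if nu({x}) = 0 then mu({x}) = 0.
Checking each atom:
  x1: nu = 0, mu = 0 -> consistent with mu << nu.
  x2: nu = 4 > 0 -> no constraint.
  x3: nu = 0, mu = 0 -> consistent with mu << nu.
  x4: nu = 1/2 > 0 -> no constraint.
No atom violates the condition. Therefore mu << nu.

yes


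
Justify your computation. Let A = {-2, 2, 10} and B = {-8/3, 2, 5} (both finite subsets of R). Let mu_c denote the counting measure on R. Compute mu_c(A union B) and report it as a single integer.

Counting measure on a finite set equals cardinality. By inclusion-exclusion, |A union B| = |A| + |B| - |A cap B|.
|A| = 3, |B| = 3, |A cap B| = 1.
So mu_c(A union B) = 3 + 3 - 1 = 5.

5


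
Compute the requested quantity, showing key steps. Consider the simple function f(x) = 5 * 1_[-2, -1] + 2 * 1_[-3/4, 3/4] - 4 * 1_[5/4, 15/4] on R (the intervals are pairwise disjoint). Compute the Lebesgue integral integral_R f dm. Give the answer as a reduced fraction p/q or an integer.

For a simple function f = sum_i c_i * 1_{A_i} with disjoint A_i,
  integral f dm = sum_i c_i * m(A_i).
Lengths of the A_i:
  m(A_1) = -1 - (-2) = 1.
  m(A_2) = 3/4 - (-3/4) = 3/2.
  m(A_3) = 15/4 - 5/4 = 5/2.
Contributions c_i * m(A_i):
  (5) * (1) = 5.
  (2) * (3/2) = 3.
  (-4) * (5/2) = -10.
Total: 5 + 3 - 10 = -2.

-2


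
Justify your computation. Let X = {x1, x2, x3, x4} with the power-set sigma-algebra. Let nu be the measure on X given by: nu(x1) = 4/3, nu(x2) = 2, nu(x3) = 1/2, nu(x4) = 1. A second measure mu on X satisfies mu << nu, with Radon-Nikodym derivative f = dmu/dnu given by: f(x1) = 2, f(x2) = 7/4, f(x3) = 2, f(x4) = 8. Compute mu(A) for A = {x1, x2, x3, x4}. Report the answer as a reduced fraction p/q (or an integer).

By the defining property of the Radon-Nikodym derivative, for every measurable set A,
  mu(A) = integral_A f dnu.
Since nu is a discrete measure concentrated on the atoms of X, the integral over A reduces to the sum
  mu(A) = sum_{x in A} f(x) * nu({x}).
Computing each term:
  x1: f(x1) * nu(x1) = 2 * 4/3 = 8/3.
  x2: f(x2) * nu(x2) = 7/4 * 2 = 7/2.
  x3: f(x3) * nu(x3) = 2 * 1/2 = 1.
  x4: f(x4) * nu(x4) = 8 * 1 = 8.
Summing: mu(A) = 8/3 + 7/2 + 1 + 8 = 91/6.

91/6


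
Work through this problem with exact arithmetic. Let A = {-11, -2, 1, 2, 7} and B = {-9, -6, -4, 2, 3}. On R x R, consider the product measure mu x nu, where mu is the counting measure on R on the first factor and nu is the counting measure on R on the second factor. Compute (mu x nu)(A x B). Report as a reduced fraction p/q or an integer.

For a measurable rectangle A x B, the product measure satisfies
  (mu x nu)(A x B) = mu(A) * nu(B).
  mu(A) = 5.
  nu(B) = 5.
  (mu x nu)(A x B) = 5 * 5 = 25.

25


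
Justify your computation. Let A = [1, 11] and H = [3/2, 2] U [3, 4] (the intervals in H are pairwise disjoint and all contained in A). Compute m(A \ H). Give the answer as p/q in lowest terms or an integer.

The ambient interval has length m(A) = 11 - 1 = 10.
Since the holes are disjoint and sit inside A, by finite additivity
  m(H) = sum_i (b_i - a_i), and m(A \ H) = m(A) - m(H).
Computing the hole measures:
  m(H_1) = 2 - 3/2 = 1/2.
  m(H_2) = 4 - 3 = 1.
Summed: m(H) = 1/2 + 1 = 3/2.
So m(A \ H) = 10 - 3/2 = 17/2.

17/2


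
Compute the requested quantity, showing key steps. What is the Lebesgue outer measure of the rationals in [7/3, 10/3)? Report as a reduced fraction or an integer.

E = Q cap [7/3, 10/3) is a subset of Q, which is countable. Enumerate Q = {q_1, q_2, ...}; for any eps > 0, cover q_k by the open interval (q_k - eps/2^(k+1), q_k + eps/2^(k+1)), of length eps/2^k. The total cover length is sum_{k>=1} eps/2^k = eps. Hence m*(E) <= m*(Q) <= eps for every eps > 0, and since outer measure is non-negative, m*(E) = 0.

0


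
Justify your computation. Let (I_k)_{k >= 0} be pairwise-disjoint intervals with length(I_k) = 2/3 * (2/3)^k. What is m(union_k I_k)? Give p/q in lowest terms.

By countable additivity of the Lebesgue measure on pairwise disjoint measurable sets,
  m(union_{k >= 0} I_k) = sum_{k >= 0} m(I_k) = sum_{k >= 0} a * r^k,
  with a = 2/3 and r = 2/3.
Since 0 < r = 2/3 < 1, the geometric series converges:
  sum_{k >= 0} a * r^k = a / (1 - r).
  = 2/3 / (1 - 2/3)
  = 2/3 / (1/3)
  = 2.

2


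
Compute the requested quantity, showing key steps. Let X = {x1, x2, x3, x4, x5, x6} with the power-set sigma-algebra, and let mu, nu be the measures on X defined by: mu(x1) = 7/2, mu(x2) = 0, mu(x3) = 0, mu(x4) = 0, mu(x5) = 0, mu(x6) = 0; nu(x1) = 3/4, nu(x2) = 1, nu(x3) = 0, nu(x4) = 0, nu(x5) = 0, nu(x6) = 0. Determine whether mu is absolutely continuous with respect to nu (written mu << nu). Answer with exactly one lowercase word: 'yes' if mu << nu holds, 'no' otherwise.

mu << nu means: every nu-null measurable set is also mu-null; equivalently, for every atom x, if nu({x}) = 0 then mu({x}) = 0.
Checking each atom:
  x1: nu = 3/4 > 0 -> no constraint.
  x2: nu = 1 > 0 -> no constraint.
  x3: nu = 0, mu = 0 -> consistent with mu << nu.
  x4: nu = 0, mu = 0 -> consistent with mu << nu.
  x5: nu = 0, mu = 0 -> consistent with mu << nu.
  x6: nu = 0, mu = 0 -> consistent with mu << nu.
No atom violates the condition. Therefore mu << nu.

yes


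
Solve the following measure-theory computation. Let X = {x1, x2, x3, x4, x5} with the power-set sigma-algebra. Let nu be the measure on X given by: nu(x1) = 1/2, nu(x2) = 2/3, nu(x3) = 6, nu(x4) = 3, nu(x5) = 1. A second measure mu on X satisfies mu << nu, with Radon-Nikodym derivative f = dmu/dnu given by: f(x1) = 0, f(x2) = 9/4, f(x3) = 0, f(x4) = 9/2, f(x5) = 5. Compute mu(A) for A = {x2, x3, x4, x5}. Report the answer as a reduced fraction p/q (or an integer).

By the defining property of the Radon-Nikodym derivative, for every measurable set A,
  mu(A) = integral_A f dnu.
Since nu is a discrete measure concentrated on the atoms of X, the integral over A reduces to the sum
  mu(A) = sum_{x in A} f(x) * nu({x}).
Computing each term:
  x2: f(x2) * nu(x2) = 9/4 * 2/3 = 3/2.
  x3: f(x3) * nu(x3) = 0 * 6 = 0.
  x4: f(x4) * nu(x4) = 9/2 * 3 = 27/2.
  x5: f(x5) * nu(x5) = 5 * 1 = 5.
Summing: mu(A) = 3/2 + 0 + 27/2 + 5 = 20.

20


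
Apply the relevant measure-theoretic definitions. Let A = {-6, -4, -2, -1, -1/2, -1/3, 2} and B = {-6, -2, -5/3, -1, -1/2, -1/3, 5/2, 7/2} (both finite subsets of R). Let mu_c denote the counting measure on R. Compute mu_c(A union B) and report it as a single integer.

Counting measure on a finite set equals cardinality. By inclusion-exclusion, |A union B| = |A| + |B| - |A cap B|.
|A| = 7, |B| = 8, |A cap B| = 5.
So mu_c(A union B) = 7 + 8 - 5 = 10.

10


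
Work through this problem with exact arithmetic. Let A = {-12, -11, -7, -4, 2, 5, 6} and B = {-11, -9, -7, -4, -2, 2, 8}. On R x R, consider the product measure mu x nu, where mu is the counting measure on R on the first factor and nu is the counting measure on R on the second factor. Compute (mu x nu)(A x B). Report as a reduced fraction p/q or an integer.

For a measurable rectangle A x B, the product measure satisfies
  (mu x nu)(A x B) = mu(A) * nu(B).
  mu(A) = 7.
  nu(B) = 7.
  (mu x nu)(A x B) = 7 * 7 = 49.

49


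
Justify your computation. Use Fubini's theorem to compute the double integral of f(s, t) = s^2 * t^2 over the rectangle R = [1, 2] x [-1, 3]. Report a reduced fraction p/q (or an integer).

f(s, t) is a tensor product of a function of s and a function of t, and both factors are bounded continuous (hence Lebesgue integrable) on the rectangle, so Fubini's theorem applies:
  integral_R f d(m x m) = (integral_a1^b1 s^2 ds) * (integral_a2^b2 t^2 dt).
Inner integral in s: integral_{1}^{2} s^2 ds = (2^3 - 1^3)/3
  = 7/3.
Inner integral in t: integral_{-1}^{3} t^2 dt = (3^3 - (-1)^3)/3
  = 28/3.
Product: (7/3) * (28/3) = 196/9.

196/9


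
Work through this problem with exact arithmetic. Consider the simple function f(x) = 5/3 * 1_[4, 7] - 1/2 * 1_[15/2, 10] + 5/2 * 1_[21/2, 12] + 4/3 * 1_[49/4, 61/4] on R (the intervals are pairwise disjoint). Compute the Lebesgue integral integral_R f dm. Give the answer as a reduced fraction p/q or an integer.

For a simple function f = sum_i c_i * 1_{A_i} with disjoint A_i,
  integral f dm = sum_i c_i * m(A_i).
Lengths of the A_i:
  m(A_1) = 7 - 4 = 3.
  m(A_2) = 10 - 15/2 = 5/2.
  m(A_3) = 12 - 21/2 = 3/2.
  m(A_4) = 61/4 - 49/4 = 3.
Contributions c_i * m(A_i):
  (5/3) * (3) = 5.
  (-1/2) * (5/2) = -5/4.
  (5/2) * (3/2) = 15/4.
  (4/3) * (3) = 4.
Total: 5 - 5/4 + 15/4 + 4 = 23/2.

23/2


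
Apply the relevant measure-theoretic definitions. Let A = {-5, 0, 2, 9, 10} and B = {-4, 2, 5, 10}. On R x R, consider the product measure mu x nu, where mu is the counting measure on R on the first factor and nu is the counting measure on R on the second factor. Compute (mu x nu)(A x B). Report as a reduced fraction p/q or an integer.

For a measurable rectangle A x B, the product measure satisfies
  (mu x nu)(A x B) = mu(A) * nu(B).
  mu(A) = 5.
  nu(B) = 4.
  (mu x nu)(A x B) = 5 * 4 = 20.

20


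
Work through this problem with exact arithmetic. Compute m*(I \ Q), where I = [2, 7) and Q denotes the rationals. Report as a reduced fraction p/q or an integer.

The interval I = [2, 7) has m(I) = 7 - 2 = 5 (endpoints are measure-zero, so open/closed/half-open agree). Write I = (I cap Q) u (I \ Q). The rationals in I are countable, so m*(I cap Q) = 0 (cover each rational by intervals whose total length is arbitrarily small). By countable subadditivity m*(I) <= m*(I cap Q) + m*(I \ Q), hence m*(I \ Q) >= m(I) = 5. The reverse inequality m*(I \ Q) <= m*(I) = 5 is trivial since (I \ Q) is a subset of I. Therefore m*(I \ Q) = 5.

5


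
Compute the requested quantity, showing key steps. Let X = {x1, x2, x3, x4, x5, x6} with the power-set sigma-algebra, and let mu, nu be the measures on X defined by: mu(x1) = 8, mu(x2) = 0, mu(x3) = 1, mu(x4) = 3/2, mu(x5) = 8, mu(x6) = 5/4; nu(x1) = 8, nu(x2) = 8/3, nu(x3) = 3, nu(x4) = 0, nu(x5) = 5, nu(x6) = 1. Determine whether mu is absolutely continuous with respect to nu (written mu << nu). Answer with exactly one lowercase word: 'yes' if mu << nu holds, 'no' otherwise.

mu << nu means: every nu-null measurable set is also mu-null; equivalently, for every atom x, if nu({x}) = 0 then mu({x}) = 0.
Checking each atom:
  x1: nu = 8 > 0 -> no constraint.
  x2: nu = 8/3 > 0 -> no constraint.
  x3: nu = 3 > 0 -> no constraint.
  x4: nu = 0, mu = 3/2 > 0 -> violates mu << nu.
  x5: nu = 5 > 0 -> no constraint.
  x6: nu = 1 > 0 -> no constraint.
The atom(s) x4 violate the condition (nu = 0 but mu > 0). Therefore mu is NOT absolutely continuous w.r.t. nu.

no


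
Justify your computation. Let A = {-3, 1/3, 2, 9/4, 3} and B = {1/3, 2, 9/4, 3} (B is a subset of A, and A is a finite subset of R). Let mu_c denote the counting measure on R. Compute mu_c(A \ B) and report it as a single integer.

Counting measure assigns mu_c(E) = |E| (number of elements) when E is finite. For B subset A, A \ B is the set of elements of A not in B, so |A \ B| = |A| - |B|.
|A| = 5, |B| = 4, so mu_c(A \ B) = 5 - 4 = 1.

1


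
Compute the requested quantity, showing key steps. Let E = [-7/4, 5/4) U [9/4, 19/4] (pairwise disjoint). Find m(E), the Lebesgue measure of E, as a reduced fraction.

For pairwise disjoint intervals, m(union_i I_i) = sum_i m(I_i),
and m is invariant under swapping open/closed endpoints (single points have measure 0).
So m(E) = sum_i (b_i - a_i).
  I_1 has length 5/4 - (-7/4) = 3.
  I_2 has length 19/4 - 9/4 = 5/2.
Summing:
  m(E) = 3 + 5/2 = 11/2.

11/2
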